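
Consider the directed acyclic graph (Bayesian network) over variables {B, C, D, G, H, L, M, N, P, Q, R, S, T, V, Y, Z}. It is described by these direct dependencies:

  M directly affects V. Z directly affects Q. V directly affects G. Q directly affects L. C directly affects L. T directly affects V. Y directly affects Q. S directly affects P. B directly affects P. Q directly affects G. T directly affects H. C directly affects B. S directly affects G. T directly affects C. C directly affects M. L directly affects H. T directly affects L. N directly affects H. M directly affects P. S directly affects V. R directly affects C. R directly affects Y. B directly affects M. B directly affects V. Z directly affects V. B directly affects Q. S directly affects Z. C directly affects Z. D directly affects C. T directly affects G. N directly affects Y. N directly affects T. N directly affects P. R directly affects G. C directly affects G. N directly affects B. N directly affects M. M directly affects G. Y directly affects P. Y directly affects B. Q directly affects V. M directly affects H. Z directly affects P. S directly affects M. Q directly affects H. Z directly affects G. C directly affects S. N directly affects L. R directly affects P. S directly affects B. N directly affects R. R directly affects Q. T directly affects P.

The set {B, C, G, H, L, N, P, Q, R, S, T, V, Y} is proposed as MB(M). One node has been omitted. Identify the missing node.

Pa(M) = {B, C, N, S}.
M has children G, H, P, V.
Parents of each child, excluding M:
  V also has parents B, Q, S, T, Z.
  P's other parents are B, N, R, S, T, Y, Z.
  parents(H) \ {M} = {L, N, Q, T}.
  G also has parents C, Q, R, S, T, V, Z.
MB(M) = {B, C, G, H, L, N, P, Q, R, S, T, V, Y, Z}.
Comparing with the claimed set, Z is missing.

Z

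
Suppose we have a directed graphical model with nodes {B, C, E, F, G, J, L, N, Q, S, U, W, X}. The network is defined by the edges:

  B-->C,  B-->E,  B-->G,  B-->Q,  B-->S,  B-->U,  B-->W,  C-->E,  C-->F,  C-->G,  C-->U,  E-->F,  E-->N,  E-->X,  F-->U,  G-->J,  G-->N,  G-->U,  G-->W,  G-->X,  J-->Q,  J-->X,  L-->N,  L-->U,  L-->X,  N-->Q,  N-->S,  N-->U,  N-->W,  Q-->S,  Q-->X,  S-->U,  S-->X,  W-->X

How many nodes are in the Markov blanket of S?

S has parents B, N, Q.
Ch(S) = {U, X}.
Co-parents of S (other parents of its children):
  U: B, C, F, G, L, N
  X: E, G, J, L, Q, W
MB(S) = {B, C, E, F, G, J, L, N, Q, U, W, X}, which has 12 nodes.

12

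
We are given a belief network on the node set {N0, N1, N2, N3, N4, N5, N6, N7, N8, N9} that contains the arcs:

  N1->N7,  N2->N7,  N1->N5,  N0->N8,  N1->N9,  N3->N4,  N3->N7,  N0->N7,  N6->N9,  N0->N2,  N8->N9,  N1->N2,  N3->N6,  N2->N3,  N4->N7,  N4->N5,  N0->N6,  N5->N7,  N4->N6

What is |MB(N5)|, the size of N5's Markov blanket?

By definition, MB(N5) is built from N5's parents, N5's children, and the co-parents of N5.
N5's children: N7.
N5 has parents N1, N4.
Parents of each child, excluding N5:
  N7's other parents are N0, N1, N2, N3, N4.
MB(N5) = {N0, N1, N2, N3, N4, N7}, which has 6 nodes.

6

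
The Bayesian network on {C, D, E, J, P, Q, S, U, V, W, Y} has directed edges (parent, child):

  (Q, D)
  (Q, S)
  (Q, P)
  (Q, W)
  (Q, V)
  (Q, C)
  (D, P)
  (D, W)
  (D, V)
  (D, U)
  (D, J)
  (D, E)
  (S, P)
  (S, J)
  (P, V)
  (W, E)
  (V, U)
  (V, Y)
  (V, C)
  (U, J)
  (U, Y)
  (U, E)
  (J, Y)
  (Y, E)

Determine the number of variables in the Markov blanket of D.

A node's Markov blanket = Pa ∪ Ch ∪ (parents of Ch other than the node itself).
D has parent Q.
Children of D: E, J, P, U, V, W.
For each child, the remaining parents (spouses of D):
  P: Q, S
  W: Q
  V: P, Q
  U: V
  J: S, U
  E: U, W, Y
MB(D) = {E, J, P, Q, S, U, V, W, Y}, which has 9 nodes.

9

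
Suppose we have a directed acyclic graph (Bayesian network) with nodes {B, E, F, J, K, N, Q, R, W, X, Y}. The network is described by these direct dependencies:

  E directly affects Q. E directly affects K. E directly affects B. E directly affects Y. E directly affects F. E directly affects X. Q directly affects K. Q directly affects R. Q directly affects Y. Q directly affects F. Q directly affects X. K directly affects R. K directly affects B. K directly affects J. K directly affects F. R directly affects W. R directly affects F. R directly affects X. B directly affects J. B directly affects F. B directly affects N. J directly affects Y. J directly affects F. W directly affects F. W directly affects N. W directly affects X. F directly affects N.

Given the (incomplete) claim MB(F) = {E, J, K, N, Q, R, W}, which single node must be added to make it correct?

Parents of F: B, E, J, K, Q, R, W.
F has child N.
Parents of each child, excluding F:
  parents(N) \ {F} = {B, W}.
MB(F) = {B, E, J, K, N, Q, R, W}.
Comparing with the claimed set, B is missing.

B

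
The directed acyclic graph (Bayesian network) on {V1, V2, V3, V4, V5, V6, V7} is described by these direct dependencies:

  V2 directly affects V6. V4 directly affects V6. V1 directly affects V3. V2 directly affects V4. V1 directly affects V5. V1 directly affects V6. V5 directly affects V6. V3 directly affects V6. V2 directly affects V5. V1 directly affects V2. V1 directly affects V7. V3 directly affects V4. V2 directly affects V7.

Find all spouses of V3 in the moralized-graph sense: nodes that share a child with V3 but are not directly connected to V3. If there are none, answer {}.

Children of V3: V4, V6.
  V4: V2
  V6: V1, V2, V4, V5
Excluding nodes already adjacent to V3 (V1, V4, V6), the co-parent-only contribution is {V2, V5}.

{V2, V5}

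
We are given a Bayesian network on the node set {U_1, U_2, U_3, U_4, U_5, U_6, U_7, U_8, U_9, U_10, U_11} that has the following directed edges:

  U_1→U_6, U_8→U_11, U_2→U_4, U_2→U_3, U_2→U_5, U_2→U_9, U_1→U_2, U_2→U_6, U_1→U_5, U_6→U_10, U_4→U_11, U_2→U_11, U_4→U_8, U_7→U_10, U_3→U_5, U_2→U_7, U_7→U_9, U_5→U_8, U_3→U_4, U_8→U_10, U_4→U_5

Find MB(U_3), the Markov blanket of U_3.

Recall MB(v) = parents ∪ children ∪ spouses, where spouses are the other parents of v's children.
U_3's children: U_4, U_5.
U_3's parents: U_2.
Co-parents of U_3 (other parents of its children):
  U_4's other parent is U_2.
  parents(U_5) \ {U_3} = {U_1, U_2, U_4}.
Union: {U_2} ∪ {U_4, U_5} ∪ {U_1, U_2, U_4} = {U_1, U_2, U_4, U_5}.

{U_1, U_2, U_4, U_5}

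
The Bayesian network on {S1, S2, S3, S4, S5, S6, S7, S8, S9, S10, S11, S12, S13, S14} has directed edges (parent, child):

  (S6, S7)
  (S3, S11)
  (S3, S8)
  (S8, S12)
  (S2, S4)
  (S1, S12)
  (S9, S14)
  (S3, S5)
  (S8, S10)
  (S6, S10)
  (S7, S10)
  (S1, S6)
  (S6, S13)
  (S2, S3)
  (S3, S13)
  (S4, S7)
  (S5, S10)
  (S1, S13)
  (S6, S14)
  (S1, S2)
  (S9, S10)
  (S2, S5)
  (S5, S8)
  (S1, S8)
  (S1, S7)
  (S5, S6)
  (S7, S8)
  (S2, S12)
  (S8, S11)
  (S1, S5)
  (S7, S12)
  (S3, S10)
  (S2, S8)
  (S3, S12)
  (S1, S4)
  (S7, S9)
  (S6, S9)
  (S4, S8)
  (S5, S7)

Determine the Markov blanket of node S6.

Ch(S6) = {S7, S9, S10, S13, S14}.
Parents of S6: S1, S5.
For each child, the remaining parents (spouses of S6):
  S7: S1, S4, S5
  S9: S7
  S10: S3, S5, S7, S8, S9
  S13: S1, S3
  S14: S9
Union: {S1, S5} ∪ {S7, S9, S10, S13, S14} ∪ {S1, S3, S4, S5, S7, S8, S9} = {S1, S3, S4, S5, S7, S8, S9, S10, S13, S14}.

{S1, S3, S4, S5, S7, S8, S9, S10, S13, S14}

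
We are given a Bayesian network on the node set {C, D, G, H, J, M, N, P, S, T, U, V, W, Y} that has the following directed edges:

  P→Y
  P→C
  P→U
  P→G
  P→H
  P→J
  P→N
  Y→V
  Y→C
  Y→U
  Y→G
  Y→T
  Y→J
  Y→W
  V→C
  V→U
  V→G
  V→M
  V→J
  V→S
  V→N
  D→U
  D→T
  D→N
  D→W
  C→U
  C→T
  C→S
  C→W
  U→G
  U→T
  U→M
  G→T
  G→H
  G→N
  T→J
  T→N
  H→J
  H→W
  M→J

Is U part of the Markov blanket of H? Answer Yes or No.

No

A node's Markov blanket = Pa ∪ Ch ∪ (parents of Ch other than the node itself).
Pa(H) = {G, P}.
Children of H: J, W.
Other parents of H's children:
  J: M, P, T, V, Y
  W: C, D, Y
MB(H) = {C, D, G, J, M, P, T, V, W, Y}; U is not in this set.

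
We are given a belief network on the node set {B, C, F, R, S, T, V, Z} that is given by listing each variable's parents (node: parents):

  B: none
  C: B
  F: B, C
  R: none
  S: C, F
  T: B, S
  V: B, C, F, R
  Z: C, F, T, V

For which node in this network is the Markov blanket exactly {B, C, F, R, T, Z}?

V

The target node must have every member of {B, C, F, R, T, Z} as a parent, child, or co-parent, and no others.
Parents of V: B, C, F, R; children: Z; co-parents: C, F, T.
These exactly cover the given set, so the node is V.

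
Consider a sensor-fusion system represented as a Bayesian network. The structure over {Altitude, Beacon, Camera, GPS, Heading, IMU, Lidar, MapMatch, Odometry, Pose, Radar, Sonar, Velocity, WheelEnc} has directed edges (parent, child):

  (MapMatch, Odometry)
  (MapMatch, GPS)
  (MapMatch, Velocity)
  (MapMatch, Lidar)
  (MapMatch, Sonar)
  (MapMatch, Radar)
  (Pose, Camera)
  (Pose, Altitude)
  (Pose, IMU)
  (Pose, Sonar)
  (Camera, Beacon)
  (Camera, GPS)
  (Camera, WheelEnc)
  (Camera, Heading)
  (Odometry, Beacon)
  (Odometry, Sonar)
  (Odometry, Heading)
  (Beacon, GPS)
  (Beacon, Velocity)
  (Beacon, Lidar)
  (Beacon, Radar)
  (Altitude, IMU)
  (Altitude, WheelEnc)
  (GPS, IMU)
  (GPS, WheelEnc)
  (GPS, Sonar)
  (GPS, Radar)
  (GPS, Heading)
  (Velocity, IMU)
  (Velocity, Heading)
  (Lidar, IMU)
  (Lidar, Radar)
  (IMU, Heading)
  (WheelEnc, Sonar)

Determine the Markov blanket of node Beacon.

The Markov blanket of a node is its parents, its children, and the other parents of its children.
Parents of Beacon: Camera, Odometry.
Beacon's children: GPS, Lidar, Radar, Velocity.
Parents of each child, excluding Beacon:
  GPS also has parents Camera, MapMatch.
  parents(Velocity) \ {Beacon} = {MapMatch}.
  parents(Lidar) \ {Beacon} = {MapMatch}.
  Radar's other parents are GPS, Lidar, MapMatch.
So the Markov blanket of Beacon is {Camera, GPS, Lidar, MapMatch, Odometry, Radar, Velocity}.

{Camera, GPS, Lidar, MapMatch, Odometry, Radar, Velocity}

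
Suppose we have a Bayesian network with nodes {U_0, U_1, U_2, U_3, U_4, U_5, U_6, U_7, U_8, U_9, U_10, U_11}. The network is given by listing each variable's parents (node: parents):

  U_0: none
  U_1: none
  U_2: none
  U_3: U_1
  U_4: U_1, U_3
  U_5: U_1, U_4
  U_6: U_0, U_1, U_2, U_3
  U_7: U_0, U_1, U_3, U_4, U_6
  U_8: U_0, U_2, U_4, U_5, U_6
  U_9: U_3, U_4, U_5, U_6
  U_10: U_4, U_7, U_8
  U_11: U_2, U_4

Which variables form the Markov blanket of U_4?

{U_0, U_1, U_2, U_3, U_5, U_6, U_7, U_8, U_9, U_10, U_11}

The Markov blanket of a node is its parents, its children, and the other parents of its children.
Children of U_4: U_5, U_7, U_8, U_9, U_10, U_11.
Parents of U_4: U_1, U_3.
Other parents of U_4's children:
  U_5 also has parent U_1.
  U_7 also has parents U_0, U_1, U_3, U_6.
  U_8's other parents are U_0, U_2, U_5, U_6.
  parents(U_9) \ {U_4} = {U_3, U_5, U_6}.
  U_10's other parents are U_7, U_8.
  U_11 also has parent U_2.
Union: {U_1, U_3} ∪ {U_5, U_7, U_8, U_9, U_10, U_11} ∪ {U_0, U_1, U_2, U_3, U_5, U_6, U_7, U_8} = {U_0, U_1, U_2, U_3, U_5, U_6, U_7, U_8, U_9, U_10, U_11}.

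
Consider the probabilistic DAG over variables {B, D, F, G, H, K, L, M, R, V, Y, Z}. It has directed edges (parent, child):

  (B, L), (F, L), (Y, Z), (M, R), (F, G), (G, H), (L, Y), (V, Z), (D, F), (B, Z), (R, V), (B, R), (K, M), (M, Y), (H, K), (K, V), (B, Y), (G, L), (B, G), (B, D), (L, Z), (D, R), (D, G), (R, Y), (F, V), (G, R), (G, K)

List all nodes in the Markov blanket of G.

{B, D, F, H, K, L, M, R}

G has children H, K, L, R.
Parents of G: B, D, F.
For each child, the remaining parents (spouses of G):
  H has no other parent.
  K also has parent H.
  L also has parents B, F.
  R's other parents are B, D, M.
MB(G) = {B, D, F, H, K, L, M, R}.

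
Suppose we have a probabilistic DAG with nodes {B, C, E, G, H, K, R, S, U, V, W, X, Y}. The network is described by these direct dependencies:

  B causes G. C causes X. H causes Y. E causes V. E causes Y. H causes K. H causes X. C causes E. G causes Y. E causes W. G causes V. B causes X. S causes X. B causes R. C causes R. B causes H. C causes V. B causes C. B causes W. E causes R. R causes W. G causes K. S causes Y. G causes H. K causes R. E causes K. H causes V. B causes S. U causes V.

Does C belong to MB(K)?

C is a co-parent of K: both are parents of R.
So C ∈ MB(K).

Yes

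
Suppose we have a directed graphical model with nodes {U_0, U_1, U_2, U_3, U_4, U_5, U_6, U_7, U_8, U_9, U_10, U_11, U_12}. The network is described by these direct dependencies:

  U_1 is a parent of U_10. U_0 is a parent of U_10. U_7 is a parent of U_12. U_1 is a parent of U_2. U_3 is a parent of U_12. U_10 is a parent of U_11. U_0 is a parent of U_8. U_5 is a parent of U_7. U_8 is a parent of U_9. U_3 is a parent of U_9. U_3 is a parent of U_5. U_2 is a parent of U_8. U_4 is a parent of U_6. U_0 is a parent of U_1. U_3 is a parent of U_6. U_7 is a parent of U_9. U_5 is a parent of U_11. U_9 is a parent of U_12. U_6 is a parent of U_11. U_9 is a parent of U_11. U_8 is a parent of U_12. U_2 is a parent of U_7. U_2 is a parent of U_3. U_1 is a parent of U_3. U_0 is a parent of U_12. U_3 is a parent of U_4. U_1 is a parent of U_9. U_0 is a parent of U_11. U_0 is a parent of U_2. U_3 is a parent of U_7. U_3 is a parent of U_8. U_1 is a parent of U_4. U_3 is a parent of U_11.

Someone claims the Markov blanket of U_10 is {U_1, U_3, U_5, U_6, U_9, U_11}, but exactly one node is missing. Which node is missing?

U_0

The Markov blanket of a node is its parents, its children, and the other parents of its children.
U_10's children: U_11.
U_10 has parents U_0, U_1.
Other parents of U_10's children:
  U_11: U_0, U_3, U_5, U_6, U_9
MB(U_10) = {U_0, U_1, U_3, U_5, U_6, U_9, U_11}.
Comparing with the claimed set, U_0 is missing.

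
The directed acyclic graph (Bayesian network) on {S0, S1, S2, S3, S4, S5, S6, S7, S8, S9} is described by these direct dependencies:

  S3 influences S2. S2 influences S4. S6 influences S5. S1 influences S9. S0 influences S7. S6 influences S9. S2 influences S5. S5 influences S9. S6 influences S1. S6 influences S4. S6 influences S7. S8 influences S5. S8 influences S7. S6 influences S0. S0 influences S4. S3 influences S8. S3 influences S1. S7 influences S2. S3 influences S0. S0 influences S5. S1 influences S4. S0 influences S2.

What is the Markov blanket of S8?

A node's Markov blanket = Pa ∪ Ch ∪ (parents of Ch other than the node itself).
S8's parents: S3.
S8's children: S5, S7.
Other parents of S8's children:
  S7: S0, S6
  S5: S0, S2, S6
So the Markov blanket of S8 is {S0, S2, S3, S5, S6, S7}.

{S0, S2, S3, S5, S6, S7}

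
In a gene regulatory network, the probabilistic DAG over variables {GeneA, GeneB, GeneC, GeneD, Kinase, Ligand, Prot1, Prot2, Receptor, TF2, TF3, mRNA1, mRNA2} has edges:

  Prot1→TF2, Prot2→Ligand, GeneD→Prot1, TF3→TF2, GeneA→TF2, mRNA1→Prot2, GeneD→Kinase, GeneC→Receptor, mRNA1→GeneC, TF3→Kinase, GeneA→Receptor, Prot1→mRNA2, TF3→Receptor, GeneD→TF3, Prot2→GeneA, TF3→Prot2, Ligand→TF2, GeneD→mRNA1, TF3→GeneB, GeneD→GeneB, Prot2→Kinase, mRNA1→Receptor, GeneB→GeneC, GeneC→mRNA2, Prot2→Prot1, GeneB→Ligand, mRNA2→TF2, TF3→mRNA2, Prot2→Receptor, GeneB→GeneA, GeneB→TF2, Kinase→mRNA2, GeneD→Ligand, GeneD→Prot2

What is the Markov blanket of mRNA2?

By definition, MB(mRNA2) is built from mRNA2's parents, mRNA2's children, and the co-parents of mRNA2.
Pa(mRNA2) = {GeneC, Kinase, Prot1, TF3}.
Ch(mRNA2) = {TF2}.
Parents of each child, excluding mRNA2:
  TF2: GeneA, GeneB, Ligand, Prot1, TF3
MB(mRNA2) = {GeneA, GeneB, GeneC, Kinase, Ligand, Prot1, TF2, TF3}.

{GeneA, GeneB, GeneC, Kinase, Ligand, Prot1, TF2, TF3}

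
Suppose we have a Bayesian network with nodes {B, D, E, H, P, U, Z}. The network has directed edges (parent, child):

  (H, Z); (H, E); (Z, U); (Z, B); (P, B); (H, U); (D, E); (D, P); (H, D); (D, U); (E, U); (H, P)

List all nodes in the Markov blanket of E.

A node's Markov blanket = Pa ∪ Ch ∪ (parents of Ch other than the node itself).
Children of E: U.
Parents of E: D, H.
Other parents of E's children:
  U: D, H, Z
Union: {D, H} ∪ {U} ∪ {D, H, Z} = {D, H, U, Z}.

{D, H, U, Z}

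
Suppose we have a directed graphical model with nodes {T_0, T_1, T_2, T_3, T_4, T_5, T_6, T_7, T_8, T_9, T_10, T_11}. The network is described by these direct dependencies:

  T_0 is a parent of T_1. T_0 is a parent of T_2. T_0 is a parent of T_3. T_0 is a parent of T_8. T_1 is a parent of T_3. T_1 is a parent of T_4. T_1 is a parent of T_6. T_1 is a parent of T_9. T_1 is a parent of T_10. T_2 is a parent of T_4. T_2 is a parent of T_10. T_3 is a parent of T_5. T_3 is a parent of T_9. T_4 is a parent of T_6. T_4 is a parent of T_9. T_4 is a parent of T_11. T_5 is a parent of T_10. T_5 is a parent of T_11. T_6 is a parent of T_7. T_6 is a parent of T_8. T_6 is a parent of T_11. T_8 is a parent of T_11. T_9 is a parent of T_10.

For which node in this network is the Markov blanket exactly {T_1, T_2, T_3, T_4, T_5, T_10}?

The target node must have every member of {T_1, T_2, T_3, T_4, T_5, T_10} as a parent, child, or co-parent, and no others.
Parents of T_9: T_1, T_3, T_4; children: T_10; co-parents: T_1, T_2, T_5.
These exactly cover the given set, so the node is T_9.

T_9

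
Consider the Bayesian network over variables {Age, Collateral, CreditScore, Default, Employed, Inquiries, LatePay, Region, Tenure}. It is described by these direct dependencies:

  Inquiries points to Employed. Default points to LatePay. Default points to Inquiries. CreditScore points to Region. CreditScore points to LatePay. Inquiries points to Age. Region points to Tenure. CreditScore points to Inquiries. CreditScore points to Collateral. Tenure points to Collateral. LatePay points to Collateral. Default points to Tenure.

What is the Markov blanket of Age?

Parents of Age: Inquiries.
Age has no children.
With no children, Age has no spouses; the co-parent set is empty.
MB(Age) = {Inquiries}.

{Inquiries}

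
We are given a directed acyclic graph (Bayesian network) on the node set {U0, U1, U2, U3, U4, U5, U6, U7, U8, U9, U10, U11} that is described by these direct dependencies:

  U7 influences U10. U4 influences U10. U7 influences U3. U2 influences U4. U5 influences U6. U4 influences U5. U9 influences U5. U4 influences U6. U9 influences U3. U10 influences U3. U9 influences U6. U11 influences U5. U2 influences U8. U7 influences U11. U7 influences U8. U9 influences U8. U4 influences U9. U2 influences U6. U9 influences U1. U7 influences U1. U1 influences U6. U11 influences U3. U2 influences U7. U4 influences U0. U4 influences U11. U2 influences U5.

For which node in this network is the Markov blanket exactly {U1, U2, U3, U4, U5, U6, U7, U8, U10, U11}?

U9

The target node must have every member of {U1, U2, U3, U4, U5, U6, U7, U8, U10, U11} as a parent, child, or co-parent, and no others.
Parents of U9: U4; children: U1, U3, U5, U6, U8; co-parents: U1, U2, U4, U5, U7, U10, U11.
These exactly cover the given set, so the node is U9.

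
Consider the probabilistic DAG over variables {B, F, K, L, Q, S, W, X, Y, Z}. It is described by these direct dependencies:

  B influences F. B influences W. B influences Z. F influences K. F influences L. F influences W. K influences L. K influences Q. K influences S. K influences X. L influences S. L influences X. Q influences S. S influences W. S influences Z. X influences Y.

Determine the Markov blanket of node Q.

By definition, MB(Q) is built from Q's parents, Q's children, and the co-parents of Q.
Q's parents: K.
Ch(Q) = {S}.
Other parents of Q's children:
  S: K, L
Taking the union gives {K, L, S}.

{K, L, S}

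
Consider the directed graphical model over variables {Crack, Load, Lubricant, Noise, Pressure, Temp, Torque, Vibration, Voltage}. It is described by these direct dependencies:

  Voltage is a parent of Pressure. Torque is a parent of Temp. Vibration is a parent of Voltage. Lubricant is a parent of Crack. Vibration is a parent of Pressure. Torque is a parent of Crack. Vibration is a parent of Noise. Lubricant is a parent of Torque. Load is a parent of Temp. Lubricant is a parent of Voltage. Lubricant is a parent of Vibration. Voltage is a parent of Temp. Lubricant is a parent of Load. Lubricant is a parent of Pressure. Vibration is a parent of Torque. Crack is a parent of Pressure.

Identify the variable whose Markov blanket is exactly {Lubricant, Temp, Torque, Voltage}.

Load

The target node must have every member of {Lubricant, Temp, Torque, Voltage} as a parent, child, or co-parent, and no others.
Parents of Load: Lubricant; children: Temp; co-parents: Torque, Voltage.
These exactly cover the given set, so the node is Load.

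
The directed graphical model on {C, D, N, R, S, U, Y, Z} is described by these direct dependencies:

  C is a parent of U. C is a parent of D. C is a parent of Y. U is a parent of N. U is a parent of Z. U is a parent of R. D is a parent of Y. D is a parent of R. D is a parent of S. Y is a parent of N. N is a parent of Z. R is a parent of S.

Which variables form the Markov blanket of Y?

{C, D, N, U}

A node's Markov blanket = Pa ∪ Ch ∪ (parents of Ch other than the node itself).
Y has parents C, D.
Y's children: N.
Co-parents of Y (other parents of its children):
  N: U
So the Markov blanket of Y is {C, D, N, U}.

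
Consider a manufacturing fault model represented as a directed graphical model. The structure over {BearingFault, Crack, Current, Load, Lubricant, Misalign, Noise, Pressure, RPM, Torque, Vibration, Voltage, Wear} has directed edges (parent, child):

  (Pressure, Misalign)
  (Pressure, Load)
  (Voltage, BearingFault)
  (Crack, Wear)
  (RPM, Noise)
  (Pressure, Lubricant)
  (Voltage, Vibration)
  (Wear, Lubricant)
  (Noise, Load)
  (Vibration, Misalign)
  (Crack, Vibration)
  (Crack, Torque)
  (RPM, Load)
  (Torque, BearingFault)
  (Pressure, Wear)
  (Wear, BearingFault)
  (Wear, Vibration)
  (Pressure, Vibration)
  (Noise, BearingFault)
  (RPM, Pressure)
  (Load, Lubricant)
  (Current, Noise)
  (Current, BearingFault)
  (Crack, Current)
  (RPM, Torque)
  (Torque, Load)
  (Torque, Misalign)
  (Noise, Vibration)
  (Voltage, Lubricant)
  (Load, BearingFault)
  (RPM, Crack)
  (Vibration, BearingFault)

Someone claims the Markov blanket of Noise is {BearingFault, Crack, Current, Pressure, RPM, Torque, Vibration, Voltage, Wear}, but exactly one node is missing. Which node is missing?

A node's Markov blanket = Pa ∪ Ch ∪ (parents of Ch other than the node itself).
Noise has parents Current, RPM.
Noise has children BearingFault, Load, Vibration.
Co-parents of Noise (other parents of its children):
  parents(Vibration) \ {Noise} = {Crack, Pressure, Voltage, Wear}.
  Load's other parents are Pressure, RPM, Torque.
  parents(BearingFault) \ {Noise} = {Current, Load, Torque, Vibration, Voltage, Wear}.
MB(Noise) = {BearingFault, Crack, Current, Load, Pressure, RPM, Torque, Vibration, Voltage, Wear}.
Comparing with the claimed set, Load is missing.

Load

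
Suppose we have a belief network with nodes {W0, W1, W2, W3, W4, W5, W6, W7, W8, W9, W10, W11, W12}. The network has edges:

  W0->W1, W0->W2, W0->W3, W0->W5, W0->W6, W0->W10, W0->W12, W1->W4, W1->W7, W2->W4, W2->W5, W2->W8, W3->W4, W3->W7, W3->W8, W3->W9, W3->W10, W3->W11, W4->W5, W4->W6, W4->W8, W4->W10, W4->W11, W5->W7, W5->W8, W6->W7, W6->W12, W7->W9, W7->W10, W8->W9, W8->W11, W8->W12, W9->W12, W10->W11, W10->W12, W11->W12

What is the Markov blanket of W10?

{W0, W3, W4, W6, W7, W8, W9, W11, W12}

W10's parents: W0, W3, W4, W7.
W10 has children W11, W12.
Other parents of W10's children:
  W11's other parents are W3, W4, W8.
  parents(W12) \ {W10} = {W0, W6, W8, W9, W11}.
Union: {W0, W3, W4, W7} ∪ {W11, W12} ∪ {W0, W3, W4, W6, W8, W9, W11} = {W0, W3, W4, W6, W7, W8, W9, W11, W12}.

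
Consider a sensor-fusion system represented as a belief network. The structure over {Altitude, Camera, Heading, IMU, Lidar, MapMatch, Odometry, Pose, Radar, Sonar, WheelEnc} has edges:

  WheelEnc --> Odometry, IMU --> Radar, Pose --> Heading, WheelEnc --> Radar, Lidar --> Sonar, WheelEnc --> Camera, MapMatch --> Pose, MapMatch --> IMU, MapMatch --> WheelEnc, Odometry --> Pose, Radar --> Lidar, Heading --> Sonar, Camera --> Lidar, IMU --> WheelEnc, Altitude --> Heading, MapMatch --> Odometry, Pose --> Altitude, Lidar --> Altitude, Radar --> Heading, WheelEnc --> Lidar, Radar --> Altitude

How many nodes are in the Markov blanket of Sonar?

2

A node's Markov blanket = Pa ∪ Ch ∪ (parents of Ch other than the node itself).
Sonar has no children.
Sonar has parents Heading, Lidar.
Sonar has no children, so there are no co-parents.
MB(Sonar) = {Heading, Lidar}, which has 2 nodes.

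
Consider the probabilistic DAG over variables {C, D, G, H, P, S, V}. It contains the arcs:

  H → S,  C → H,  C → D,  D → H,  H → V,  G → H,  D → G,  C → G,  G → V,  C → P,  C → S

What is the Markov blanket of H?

{C, D, G, S, V}

By definition, MB(H) is built from H's parents, H's children, and the co-parents of H.
Pa(H) = {C, D, G}.
Children of H: S, V.
Co-parents of H (other parents of its children):
  S's other parent is C.
  parents(V) \ {H} = {G}.
MB(H) = {C, D, G, S, V}.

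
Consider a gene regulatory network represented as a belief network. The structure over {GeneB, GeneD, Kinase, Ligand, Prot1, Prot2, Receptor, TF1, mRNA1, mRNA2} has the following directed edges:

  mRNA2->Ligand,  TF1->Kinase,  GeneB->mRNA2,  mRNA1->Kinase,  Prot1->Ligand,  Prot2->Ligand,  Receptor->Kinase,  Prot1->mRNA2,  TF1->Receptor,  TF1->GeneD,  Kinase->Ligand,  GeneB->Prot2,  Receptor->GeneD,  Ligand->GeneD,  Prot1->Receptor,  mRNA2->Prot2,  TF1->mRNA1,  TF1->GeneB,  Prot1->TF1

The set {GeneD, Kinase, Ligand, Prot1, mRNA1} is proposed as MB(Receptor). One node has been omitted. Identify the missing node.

TF1

Receptor has parents Prot1, TF1.
Receptor has children GeneD, Kinase.
Parents of each child, excluding Receptor:
  Kinase also has parents TF1, mRNA1.
  parents(GeneD) \ {Receptor} = {Ligand, TF1}.
MB(Receptor) = {GeneD, Kinase, Ligand, Prot1, TF1, mRNA1}.
Comparing with the claimed set, TF1 is missing.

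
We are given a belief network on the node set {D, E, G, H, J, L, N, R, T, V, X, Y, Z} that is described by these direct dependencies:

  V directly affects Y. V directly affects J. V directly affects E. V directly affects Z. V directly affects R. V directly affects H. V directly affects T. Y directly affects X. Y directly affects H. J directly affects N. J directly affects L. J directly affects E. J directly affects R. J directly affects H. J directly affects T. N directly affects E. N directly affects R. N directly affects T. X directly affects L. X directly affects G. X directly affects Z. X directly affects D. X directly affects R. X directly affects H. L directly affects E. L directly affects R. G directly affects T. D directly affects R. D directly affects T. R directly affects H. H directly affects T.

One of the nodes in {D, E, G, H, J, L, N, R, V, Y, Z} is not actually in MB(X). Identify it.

E

X has children D, G, H, L, R, Z.
Pa(X) = {Y}.
Co-parents of X (other parents of its children):
  L's other parent is J.
  G: no additional parents.
  parents(Z) \ {X} = {V}.
  D: no additional parents.
  R's other parents are D, J, L, N, V.
  H also has parents J, R, V, Y.
MB(X) = {D, G, H, J, L, N, R, V, Y, Z}.
E is neither a parent, child, nor co-parent of X, so it does not belong.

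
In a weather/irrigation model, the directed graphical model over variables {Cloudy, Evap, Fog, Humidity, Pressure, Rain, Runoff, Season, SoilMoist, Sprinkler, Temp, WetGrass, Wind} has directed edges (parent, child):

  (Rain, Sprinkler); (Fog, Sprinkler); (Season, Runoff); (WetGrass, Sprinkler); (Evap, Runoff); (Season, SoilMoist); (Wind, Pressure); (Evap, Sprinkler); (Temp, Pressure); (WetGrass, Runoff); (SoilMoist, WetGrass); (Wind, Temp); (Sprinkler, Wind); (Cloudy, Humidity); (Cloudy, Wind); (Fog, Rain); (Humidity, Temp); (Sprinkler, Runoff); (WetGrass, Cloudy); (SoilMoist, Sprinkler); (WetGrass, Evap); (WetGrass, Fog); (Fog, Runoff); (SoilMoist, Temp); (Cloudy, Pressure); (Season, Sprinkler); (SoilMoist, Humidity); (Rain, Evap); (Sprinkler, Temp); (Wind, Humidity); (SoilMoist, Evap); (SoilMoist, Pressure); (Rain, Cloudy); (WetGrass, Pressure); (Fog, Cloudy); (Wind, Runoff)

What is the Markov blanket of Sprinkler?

{Cloudy, Evap, Fog, Humidity, Rain, Runoff, Season, SoilMoist, Temp, WetGrass, Wind}

Ch(Sprinkler) = {Runoff, Temp, Wind}.
Sprinkler's parents: Evap, Fog, Rain, Season, SoilMoist, WetGrass.
Co-parents of Sprinkler (other parents of its children):
  Wind also has parent Cloudy.
  parents(Temp) \ {Sprinkler} = {Humidity, SoilMoist, Wind}.
  parents(Runoff) \ {Sprinkler} = {Evap, Fog, Season, WetGrass, Wind}.
Union: {Evap, Fog, Rain, Season, SoilMoist, WetGrass} ∪ {Runoff, Temp, Wind} ∪ {Cloudy, Evap, Fog, Humidity, Season, SoilMoist, WetGrass, Wind} = {Cloudy, Evap, Fog, Humidity, Rain, Runoff, Season, SoilMoist, Temp, WetGrass, Wind}.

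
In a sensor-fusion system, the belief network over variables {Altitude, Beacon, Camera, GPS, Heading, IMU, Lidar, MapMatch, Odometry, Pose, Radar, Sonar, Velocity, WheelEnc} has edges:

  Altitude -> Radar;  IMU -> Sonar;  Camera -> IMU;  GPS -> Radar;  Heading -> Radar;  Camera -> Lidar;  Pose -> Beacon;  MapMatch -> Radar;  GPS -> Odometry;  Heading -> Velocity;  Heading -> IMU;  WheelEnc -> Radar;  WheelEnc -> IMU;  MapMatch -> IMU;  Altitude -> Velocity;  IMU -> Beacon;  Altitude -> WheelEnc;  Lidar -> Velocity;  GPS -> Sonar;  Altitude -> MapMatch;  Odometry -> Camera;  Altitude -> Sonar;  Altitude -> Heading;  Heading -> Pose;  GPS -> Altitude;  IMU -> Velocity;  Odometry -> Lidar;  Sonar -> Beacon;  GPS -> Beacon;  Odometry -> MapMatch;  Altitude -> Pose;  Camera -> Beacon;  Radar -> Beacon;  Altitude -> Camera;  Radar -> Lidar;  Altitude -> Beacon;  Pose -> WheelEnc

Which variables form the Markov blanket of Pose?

{Altitude, Beacon, Camera, GPS, Heading, IMU, Radar, Sonar, WheelEnc}

Pose has children Beacon, WheelEnc.
Pose has parents Altitude, Heading.
Parents of each child, excluding Pose:
  WheelEnc: Altitude
  Beacon: Altitude, Camera, GPS, IMU, Radar, Sonar
MB(Pose) = {Altitude, Beacon, Camera, GPS, Heading, IMU, Radar, Sonar, WheelEnc}.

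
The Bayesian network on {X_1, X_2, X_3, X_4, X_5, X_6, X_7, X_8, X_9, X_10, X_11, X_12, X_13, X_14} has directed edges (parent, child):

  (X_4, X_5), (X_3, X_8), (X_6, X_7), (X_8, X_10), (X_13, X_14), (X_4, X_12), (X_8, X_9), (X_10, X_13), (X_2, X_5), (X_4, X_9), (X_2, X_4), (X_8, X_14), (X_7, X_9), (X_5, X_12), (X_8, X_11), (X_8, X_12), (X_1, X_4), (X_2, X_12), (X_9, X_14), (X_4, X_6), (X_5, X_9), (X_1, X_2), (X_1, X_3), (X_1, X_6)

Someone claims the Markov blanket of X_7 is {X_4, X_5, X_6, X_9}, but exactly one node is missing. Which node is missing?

X_8

X_7 has child X_9.
Parents of X_7: X_6.
For each child, the remaining parents (spouses of X_7):
  parents(X_9) \ {X_7} = {X_4, X_5, X_8}.
MB(X_7) = {X_4, X_5, X_6, X_8, X_9}.
Comparing with the claimed set, X_8 is missing.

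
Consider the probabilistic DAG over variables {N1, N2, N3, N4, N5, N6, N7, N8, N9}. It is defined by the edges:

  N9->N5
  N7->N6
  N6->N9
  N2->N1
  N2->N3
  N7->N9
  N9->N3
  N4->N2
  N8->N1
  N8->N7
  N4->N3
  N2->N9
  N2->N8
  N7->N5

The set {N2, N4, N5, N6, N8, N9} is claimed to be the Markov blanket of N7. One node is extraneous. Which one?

N4

A node's Markov blanket = Pa ∪ Ch ∪ (parents of Ch other than the node itself).
N7 has parent N8.
N7's children: N5, N6, N9.
Parents of each child, excluding N7:
  N6: —
  N9: N2, N6
  N5: N9
MB(N7) = {N2, N5, N6, N8, N9}.
N4 is neither a parent, child, nor co-parent of N7, so it does not belong.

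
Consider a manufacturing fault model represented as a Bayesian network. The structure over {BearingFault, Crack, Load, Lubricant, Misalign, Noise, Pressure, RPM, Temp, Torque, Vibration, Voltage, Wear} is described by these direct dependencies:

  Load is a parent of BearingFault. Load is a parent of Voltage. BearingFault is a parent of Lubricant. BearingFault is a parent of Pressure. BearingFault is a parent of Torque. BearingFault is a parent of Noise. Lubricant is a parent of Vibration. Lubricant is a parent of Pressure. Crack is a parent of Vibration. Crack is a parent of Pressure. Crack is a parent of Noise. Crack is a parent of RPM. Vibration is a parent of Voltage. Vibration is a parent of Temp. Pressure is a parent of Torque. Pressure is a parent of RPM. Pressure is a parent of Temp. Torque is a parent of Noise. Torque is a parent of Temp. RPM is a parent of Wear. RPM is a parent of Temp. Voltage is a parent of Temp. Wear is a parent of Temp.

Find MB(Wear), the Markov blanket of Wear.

The Markov blanket of a node is its parents, its children, and the other parents of its children.
Pa(Wear) = {RPM}.
Wear has child Temp.
Co-parents of Wear (other parents of its children):
  Temp's other parents are Pressure, RPM, Torque, Vibration, Voltage.
Taking the union gives {Pressure, RPM, Temp, Torque, Vibration, Voltage}.

{Pressure, RPM, Temp, Torque, Vibration, Voltage}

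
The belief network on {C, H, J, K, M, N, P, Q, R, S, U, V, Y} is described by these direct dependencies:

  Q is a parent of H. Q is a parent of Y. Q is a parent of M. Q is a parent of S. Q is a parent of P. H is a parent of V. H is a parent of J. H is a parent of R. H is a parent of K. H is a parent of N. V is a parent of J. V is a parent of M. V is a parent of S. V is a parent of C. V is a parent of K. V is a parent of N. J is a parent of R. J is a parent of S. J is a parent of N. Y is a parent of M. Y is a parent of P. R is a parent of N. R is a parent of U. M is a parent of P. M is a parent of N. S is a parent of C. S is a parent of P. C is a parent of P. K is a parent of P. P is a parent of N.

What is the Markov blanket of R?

The Markov blanket of a node is its parents, its children, and the other parents of its children.
R has parents H, J.
Children of R: N, U.
Parents of each child, excluding R:
  N: H, J, M, P, V
  U: —
Union: {H, J} ∪ {N, U} ∪ {H, J, M, P, V} = {H, J, M, N, P, U, V}.

{H, J, M, N, P, U, V}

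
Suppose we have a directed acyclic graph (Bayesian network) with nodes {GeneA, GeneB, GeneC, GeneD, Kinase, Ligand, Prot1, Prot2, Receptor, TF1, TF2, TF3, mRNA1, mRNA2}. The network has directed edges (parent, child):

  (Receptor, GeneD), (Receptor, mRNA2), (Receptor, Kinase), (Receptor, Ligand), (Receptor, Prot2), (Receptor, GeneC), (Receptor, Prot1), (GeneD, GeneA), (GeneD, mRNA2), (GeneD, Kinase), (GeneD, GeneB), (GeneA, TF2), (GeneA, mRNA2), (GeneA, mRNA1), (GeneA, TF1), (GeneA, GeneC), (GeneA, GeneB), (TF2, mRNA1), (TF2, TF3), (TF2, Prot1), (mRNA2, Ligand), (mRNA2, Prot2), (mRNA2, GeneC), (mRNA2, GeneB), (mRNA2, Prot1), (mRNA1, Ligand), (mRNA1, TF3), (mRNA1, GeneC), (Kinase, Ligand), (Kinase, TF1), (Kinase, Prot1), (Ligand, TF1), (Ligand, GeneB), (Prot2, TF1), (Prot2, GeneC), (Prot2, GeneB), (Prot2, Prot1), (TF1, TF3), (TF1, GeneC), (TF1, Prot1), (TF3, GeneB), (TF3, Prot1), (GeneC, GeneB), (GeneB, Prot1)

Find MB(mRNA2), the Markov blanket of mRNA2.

{GeneA, GeneB, GeneC, GeneD, Kinase, Ligand, Prot1, Prot2, Receptor, TF1, TF2, TF3, mRNA1}

The Markov blanket of a node is its parents, its children, and the other parents of its children.
Parents of mRNA2: GeneA, GeneD, Receptor.
mRNA2 has children GeneB, GeneC, Ligand, Prot1, Prot2.
Other parents of mRNA2's children:
  parents(Ligand) \ {mRNA2} = {Kinase, Receptor, mRNA1}.
  Prot2 also has parent Receptor.
  GeneC's other parents are GeneA, Prot2, Receptor, TF1, mRNA1.
  GeneB's other parents are GeneA, GeneC, GeneD, Ligand, Prot2, TF3.
  parents(Prot1) \ {mRNA2} = {GeneB, Kinase, Prot2, Receptor, TF1, TF2, TF3}.
Union: {GeneA, GeneD, Receptor} ∪ {GeneB, GeneC, Ligand, Prot1, Prot2} ∪ {GeneA, GeneB, GeneC, GeneD, Kinase, Ligand, Prot2, Receptor, TF1, TF2, TF3, mRNA1} = {GeneA, GeneB, GeneC, GeneD, Kinase, Ligand, Prot1, Prot2, Receptor, TF1, TF2, TF3, mRNA1}.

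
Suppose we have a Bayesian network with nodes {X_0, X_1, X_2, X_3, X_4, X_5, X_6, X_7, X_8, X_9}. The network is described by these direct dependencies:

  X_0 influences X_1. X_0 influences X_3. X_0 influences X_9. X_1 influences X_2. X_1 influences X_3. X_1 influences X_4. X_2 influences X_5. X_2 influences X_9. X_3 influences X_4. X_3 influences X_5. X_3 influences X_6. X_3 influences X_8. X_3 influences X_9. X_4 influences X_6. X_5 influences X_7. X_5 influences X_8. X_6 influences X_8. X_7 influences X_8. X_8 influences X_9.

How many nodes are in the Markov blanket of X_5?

5

X_5 has parents X_2, X_3.
X_5's children: X_7, X_8.
Other parents of X_5's children:
  X_7: —
  X_8: X_3, X_6, X_7
MB(X_5) = {X_2, X_3, X_6, X_7, X_8}, which has 5 nodes.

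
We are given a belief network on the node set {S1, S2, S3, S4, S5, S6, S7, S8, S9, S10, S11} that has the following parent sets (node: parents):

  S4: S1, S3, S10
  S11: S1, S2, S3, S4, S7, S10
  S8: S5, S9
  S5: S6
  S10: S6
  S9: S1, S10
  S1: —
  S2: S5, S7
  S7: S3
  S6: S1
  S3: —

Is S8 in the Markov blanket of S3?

No

S3's parents: none.
Children of S3: S4, S7, S11.
Co-parents of S3 (other parents of its children):
  S7 has no other parent.
  S4's other parents are S1, S10.
  S11 also has parents S1, S2, S4, S7, S10.
MB(S3) = {S1, S2, S4, S7, S10, S11}; S8 is not in this set.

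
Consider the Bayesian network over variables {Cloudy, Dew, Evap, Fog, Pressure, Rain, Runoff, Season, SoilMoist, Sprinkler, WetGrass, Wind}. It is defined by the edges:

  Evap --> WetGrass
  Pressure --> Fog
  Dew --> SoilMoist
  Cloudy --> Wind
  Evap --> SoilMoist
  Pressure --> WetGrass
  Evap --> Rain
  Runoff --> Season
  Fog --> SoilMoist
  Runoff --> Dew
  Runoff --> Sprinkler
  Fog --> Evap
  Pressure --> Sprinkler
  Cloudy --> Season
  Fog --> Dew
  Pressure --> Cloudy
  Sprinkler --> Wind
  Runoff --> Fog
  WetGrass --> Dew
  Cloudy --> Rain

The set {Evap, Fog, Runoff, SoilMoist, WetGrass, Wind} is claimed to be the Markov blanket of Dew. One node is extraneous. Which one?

Wind

Ch(Dew) = {SoilMoist}.
Parents of Dew: Fog, Runoff, WetGrass.
Parents of each child, excluding Dew:
  SoilMoist's other parents are Evap, Fog.
MB(Dew) = {Evap, Fog, Runoff, SoilMoist, WetGrass}.
Wind is neither a parent, child, nor co-parent of Dew, so it does not belong.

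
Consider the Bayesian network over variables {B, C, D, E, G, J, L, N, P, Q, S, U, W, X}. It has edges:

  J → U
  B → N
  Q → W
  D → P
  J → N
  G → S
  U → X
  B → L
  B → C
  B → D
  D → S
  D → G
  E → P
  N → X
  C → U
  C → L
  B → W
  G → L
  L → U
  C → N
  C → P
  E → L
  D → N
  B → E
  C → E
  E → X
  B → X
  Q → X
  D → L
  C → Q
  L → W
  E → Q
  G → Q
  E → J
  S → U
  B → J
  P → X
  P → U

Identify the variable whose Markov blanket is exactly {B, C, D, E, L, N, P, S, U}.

The target node must have every member of {B, C, D, E, L, N, P, S, U} as a parent, child, or co-parent, and no others.
Parents of J: B, E; children: N, U; co-parents: B, C, D, L, P, S.
These exactly cover the given set, so the node is J.

J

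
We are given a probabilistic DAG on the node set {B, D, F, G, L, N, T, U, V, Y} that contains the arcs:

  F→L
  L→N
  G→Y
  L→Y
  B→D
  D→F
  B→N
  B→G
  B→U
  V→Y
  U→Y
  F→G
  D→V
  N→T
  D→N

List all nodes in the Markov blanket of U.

A node's Markov blanket = Pa ∪ Ch ∪ (parents of Ch other than the node itself).
Pa(U) = {B}.
Children of U: Y.
Parents of each child, excluding U:
  Y also has parents G, L, V.
Taking the union gives {B, G, L, V, Y}.

{B, G, L, V, Y}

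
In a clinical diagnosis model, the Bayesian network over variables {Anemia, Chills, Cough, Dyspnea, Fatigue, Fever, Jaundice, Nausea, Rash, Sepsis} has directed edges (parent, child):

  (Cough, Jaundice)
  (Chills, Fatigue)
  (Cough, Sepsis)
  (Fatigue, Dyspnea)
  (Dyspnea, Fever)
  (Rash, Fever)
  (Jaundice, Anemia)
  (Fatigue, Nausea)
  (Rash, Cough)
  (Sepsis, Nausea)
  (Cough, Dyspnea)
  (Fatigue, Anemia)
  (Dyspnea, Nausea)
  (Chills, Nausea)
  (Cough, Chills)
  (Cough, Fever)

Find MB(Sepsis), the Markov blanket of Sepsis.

Children of Sepsis: Nausea.
Pa(Sepsis) = {Cough}.
Parents of each child, excluding Sepsis:
  Nausea: Chills, Dyspnea, Fatigue
Union: {Cough} ∪ {Nausea} ∪ {Chills, Dyspnea, Fatigue} = {Chills, Cough, Dyspnea, Fatigue, Nausea}.

{Chills, Cough, Dyspnea, Fatigue, Nausea}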